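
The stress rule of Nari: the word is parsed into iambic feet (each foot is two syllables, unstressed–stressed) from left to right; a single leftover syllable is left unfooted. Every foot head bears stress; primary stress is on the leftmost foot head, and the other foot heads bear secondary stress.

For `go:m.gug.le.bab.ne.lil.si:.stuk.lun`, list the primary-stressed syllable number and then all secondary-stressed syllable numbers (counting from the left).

Parse left to right into iambic (σˈσ) feet: (go:m.ˈgug) (le.ˈbab) (ne.ˈlil) (si:.ˈstuk) lun. Syllable 9 is left unfooted.
Foot heads (stressed positions): 2, 4, 6, 8.
End Rule Leftmost: primary stress on the leftmost head = syllable 2.
Secondary stress on 4, 6, 8: go:m.ˈgug.le.ˌbab.ne.ˌlil.si:.ˌstuk.lun.

primary 2, secondary 4, 6, 8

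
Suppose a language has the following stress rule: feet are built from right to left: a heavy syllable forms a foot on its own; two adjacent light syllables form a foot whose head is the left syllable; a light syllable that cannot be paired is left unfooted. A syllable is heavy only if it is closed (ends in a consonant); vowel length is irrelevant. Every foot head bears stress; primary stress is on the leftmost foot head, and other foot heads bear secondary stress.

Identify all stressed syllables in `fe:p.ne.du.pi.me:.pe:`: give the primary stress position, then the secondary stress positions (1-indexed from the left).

primary 1, secondary 3, 5

Weights: 1 fe:p H, 2 ne L, 3 du L, 4 pi L, 5 me: L, 6 pe: L.
Parse right to left (heavy = foot alone; LL = one foot; stranded L unfooted): (ˈfe:p) ne (ˈdu.pi) (ˈme:.pe:).
Foot heads: 1, 3, 5.
Primary stress on the leftmost head = syllable 1.
Secondary stress on 3, 5: ˈfe:p.ne.ˌdu.pi.ˌme:.pe:.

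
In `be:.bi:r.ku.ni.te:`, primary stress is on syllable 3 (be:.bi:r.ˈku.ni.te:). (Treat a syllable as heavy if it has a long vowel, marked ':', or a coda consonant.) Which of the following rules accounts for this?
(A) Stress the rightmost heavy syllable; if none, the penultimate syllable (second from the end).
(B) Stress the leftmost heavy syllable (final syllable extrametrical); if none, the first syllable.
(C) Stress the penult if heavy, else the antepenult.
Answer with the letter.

C

Rule A → syllable 5 (observed: 3).
Rule B → syllable 1 (observed: 3).
Rule C → syllable 3 ✓.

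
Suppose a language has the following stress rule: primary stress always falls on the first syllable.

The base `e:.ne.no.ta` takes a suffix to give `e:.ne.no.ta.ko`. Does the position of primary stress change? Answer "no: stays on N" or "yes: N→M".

no: stays on 1

Base `e:.ne.no.ta` (4 syllables):
  The word has 4 syllables; the first syllable is syllable 1 (e:).
  → primary stress on syllable 1.
Suffixed `e:.ne.no.ta.ko` (5 syllables):
  The word has 5 syllables; the first syllable is syllable 1 (e:).
  → primary stress on syllable 1.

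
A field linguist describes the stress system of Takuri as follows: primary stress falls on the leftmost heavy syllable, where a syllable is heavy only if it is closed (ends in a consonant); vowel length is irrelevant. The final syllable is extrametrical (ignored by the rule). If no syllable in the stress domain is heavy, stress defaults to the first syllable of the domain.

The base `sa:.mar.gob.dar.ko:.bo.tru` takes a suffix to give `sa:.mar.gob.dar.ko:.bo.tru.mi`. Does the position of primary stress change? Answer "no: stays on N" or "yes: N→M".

no: stays on 2

Base `sa:.mar.gob.dar.ko:.bo.tru` (7 syllables):
  The final syllable (7, tru) is extrametrical; the stress domain is syllables 1–6.
  Weights: 1 sa: L, 2 mar H, 3 gob H, 4 dar H, 5 ko: L, 6 bo L.
  Heavy syllables in the domain: 2, 3, 4. The leftmost is syllable 2 (mar).
  → primary stress on syllable 2.
Suffixed `sa:.mar.gob.dar.ko:.bo.tru.mi` (8 syllables):
  The final syllable (8, mi) is extrametrical; the stress domain is syllables 1–7.
  Weights: 1 sa: L, 2 mar H, 3 gob H, 4 dar H, 5 ko: L, 6 bo L, 7 tru L.
  Heavy syllables in the domain: 2, 3, 4. The leftmost is syllable 2 (mar).
  → primary stress on syllable 2.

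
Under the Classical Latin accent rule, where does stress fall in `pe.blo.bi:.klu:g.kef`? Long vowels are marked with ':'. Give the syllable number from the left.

4

Classical Latin: stress the penult if heavy (long vowel or closed), else the antepenult.
Weights: 3 bi: H, 4 klu:g H, 5 kef H.
The penult (syllable 4, klu:g) is heavy, so it takes stress.
Stress on syllable 4: pe.blo.bi:.ˈklu:g.kef.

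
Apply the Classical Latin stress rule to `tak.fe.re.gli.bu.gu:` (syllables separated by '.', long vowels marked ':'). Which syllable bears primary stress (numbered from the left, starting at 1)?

Classical Latin: stress the penult if heavy (long vowel or closed), else the antepenult.
Weights: 4 gli L, 5 bu L, 6 gu: H.
The penult (syllable 5, bu) is light, so stress falls on the antepenult (syllable 4, gli).
Stress on syllable 4: tak.fe.re.ˈgli.bu.gu:.

4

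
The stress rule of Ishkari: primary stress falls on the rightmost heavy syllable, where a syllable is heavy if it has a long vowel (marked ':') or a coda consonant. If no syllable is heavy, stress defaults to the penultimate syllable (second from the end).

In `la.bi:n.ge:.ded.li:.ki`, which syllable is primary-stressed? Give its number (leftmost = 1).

Weights: 1 la L, 2 bi:n H, 3 ge: H, 4 ded H, 5 li: H, 6 ki L.
Heavy syllables in the domain: 2, 3, 4, 5. The rightmost is syllable 5 (li:).
Primary stress: syllable 5 → la.bi:n.ge:.ded.ˈli:.ki.

5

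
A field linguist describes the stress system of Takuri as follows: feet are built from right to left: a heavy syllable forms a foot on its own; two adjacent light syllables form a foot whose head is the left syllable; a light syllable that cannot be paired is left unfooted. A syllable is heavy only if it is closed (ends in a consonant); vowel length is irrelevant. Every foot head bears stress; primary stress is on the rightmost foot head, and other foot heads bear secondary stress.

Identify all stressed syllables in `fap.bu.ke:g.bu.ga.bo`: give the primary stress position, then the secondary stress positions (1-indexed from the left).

Weights: 1 fap H, 2 bu L, 3 ke:g H, 4 bu L, 5 ga L, 6 bo L.
Parse right to left (heavy = foot alone; LL = one foot; stranded L unfooted): (ˈfap) bu (ˈke:g) bu (ˈga.bo).
Foot heads: 1, 3, 5.
Primary stress on the rightmost head = syllable 5.
Secondary stress on 1, 3: ˌfap.bu.ˌke:g.bu.ˈga.bo.

primary 5, secondary 1, 3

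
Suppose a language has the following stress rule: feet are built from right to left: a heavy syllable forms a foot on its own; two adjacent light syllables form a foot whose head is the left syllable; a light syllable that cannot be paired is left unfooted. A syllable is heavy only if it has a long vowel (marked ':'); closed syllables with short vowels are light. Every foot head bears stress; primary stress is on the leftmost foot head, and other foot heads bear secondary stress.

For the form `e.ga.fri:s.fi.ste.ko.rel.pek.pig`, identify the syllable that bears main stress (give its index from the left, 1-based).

1

Weights: 1 e L, 2 ga L, 3 fri:s H, 4 fi L, 5 ste L, 6 ko L, 7 rel L, 8 pek L, 9 pig L.
Parse right to left (heavy = foot alone; LL = one foot; stranded L unfooted): (ˈe.ga) (ˈfri:s) (ˈfi.ste) (ˈko.rel) (ˈpek.pig).
Foot heads: 1, 3, 4, 6, 8.
Primary stress on the leftmost head = syllable 1.
Primary stress: syllable 1 → ˈe.ga.fri:s.fi.ste.ko.rel.pek.pig.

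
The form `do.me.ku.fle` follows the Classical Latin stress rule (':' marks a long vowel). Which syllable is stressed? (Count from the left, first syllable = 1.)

2

Classical Latin: stress the penult if heavy (long vowel or closed), else the antepenult.
Weights: 2 me L, 3 ku L, 4 fle L.
The penult (syllable 3, ku) is light, so stress falls on the antepenult (syllable 2, me).
Stress on syllable 2: do.ˈme.ku.fle.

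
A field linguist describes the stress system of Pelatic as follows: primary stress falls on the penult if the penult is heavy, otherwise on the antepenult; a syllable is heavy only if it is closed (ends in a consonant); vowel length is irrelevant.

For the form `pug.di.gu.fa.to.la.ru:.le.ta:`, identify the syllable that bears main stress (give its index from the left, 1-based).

Weights: 7 ru: L, 8 le L, 9 ta: L.
The penult (syllable 8, le) is light, so stress falls on the antepenult (syllable 7, ru:).
Primary stress: syllable 7 → pug.di.gu.fa.to.la.ˈru:.le.ta:.

7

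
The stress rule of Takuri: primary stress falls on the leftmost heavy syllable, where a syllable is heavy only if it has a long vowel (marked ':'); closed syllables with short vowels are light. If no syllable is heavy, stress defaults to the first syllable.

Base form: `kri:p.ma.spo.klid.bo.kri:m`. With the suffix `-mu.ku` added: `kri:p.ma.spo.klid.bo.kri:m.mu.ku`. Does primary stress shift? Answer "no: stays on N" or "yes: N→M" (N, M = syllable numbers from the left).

no: stays on 1

Base `kri:p.ma.spo.klid.bo.kri:m` (6 syllables):
  Weights: 1 kri:p H, 2 ma L, 3 spo L, 4 klid L, 5 bo L, 6 kri:m H.
  Heavy syllables in the domain: 1, 6. The leftmost is syllable 1 (kri:p).
  → primary stress on syllable 1.
Suffixed `kri:p.ma.spo.klid.bo.kri:m.mu.ku` (8 syllables):
  Weights: 1 kri:p H, 2 ma L, 3 spo L, 4 klid L, 5 bo L, 6 kri:m H, 7 mu L, 8 ku L.
  Heavy syllables in the domain: 1, 6. The leftmost is syllable 1 (kri:p).
  → primary stress on syllable 1.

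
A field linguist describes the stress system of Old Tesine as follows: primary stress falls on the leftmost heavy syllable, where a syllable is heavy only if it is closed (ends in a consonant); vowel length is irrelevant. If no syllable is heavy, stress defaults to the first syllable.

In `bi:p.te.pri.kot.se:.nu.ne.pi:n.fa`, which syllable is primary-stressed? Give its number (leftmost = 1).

1

Weights: 1 bi:p H, 2 te L, 3 pri L, 4 kot H, 5 se: L, 6 nu L, 7 ne L, 8 pi:n H, 9 fa L.
Heavy syllables in the domain: 1, 4, 8. The leftmost is syllable 1 (bi:p).
Primary stress: syllable 1 → ˈbi:p.te.pri.kot.se:.nu.ne.pi:n.fa.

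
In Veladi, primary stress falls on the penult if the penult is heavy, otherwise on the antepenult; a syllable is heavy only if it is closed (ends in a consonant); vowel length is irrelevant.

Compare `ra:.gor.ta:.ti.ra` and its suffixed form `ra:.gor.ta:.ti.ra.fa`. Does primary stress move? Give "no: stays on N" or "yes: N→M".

yes: 3→4

Base `ra:.gor.ta:.ti.ra` (5 syllables):
  Weights: 3 ta: L, 4 ti L, 5 ra L.
  The penult (syllable 4, ti) is light, so stress falls on the antepenult (syllable 3, ta:).
  → primary stress on syllable 3.
Suffixed `ra:.gor.ta:.ti.ra.fa` (6 syllables):
  Weights: 4 ti L, 5 ra L, 6 fa L.
  The penult (syllable 5, ra) is light, so stress falls on the antepenult (syllable 4, ti).
  → primary stress on syllable 4.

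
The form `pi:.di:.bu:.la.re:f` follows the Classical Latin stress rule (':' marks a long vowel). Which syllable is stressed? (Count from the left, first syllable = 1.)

Classical Latin: stress the penult if heavy (long vowel or closed), else the antepenult.
Weights: 3 bu: H, 4 la L, 5 re:f H.
The penult (syllable 4, la) is light, so stress falls on the antepenult (syllable 3, bu:).
Stress on syllable 3: pi:.di:.ˈbu:.la.re:f.

3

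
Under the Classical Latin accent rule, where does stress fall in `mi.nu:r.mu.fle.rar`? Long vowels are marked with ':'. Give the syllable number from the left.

3

Classical Latin: stress the penult if heavy (long vowel or closed), else the antepenult.
Weights: 3 mu L, 4 fle L, 5 rar H.
The penult (syllable 4, fle) is light, so stress falls on the antepenult (syllable 3, mu).
Stress on syllable 3: mi.nu:r.ˈmu.fle.rar.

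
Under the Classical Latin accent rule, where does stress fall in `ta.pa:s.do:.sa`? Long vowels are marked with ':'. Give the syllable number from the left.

3

Classical Latin: stress the penult if heavy (long vowel or closed), else the antepenult.
Weights: 2 pa:s H, 3 do: H, 4 sa L.
The penult (syllable 3, do:) is heavy, so it takes stress.
Stress on syllable 3: ta.pa:s.ˈdo:.sa.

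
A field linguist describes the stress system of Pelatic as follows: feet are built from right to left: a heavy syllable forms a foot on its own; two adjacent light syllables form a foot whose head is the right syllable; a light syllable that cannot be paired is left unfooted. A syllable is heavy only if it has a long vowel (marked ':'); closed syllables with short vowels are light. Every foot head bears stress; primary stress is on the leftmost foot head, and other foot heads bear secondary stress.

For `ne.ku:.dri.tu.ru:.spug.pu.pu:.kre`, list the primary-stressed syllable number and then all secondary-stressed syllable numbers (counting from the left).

primary 2, secondary 4, 5, 7, 8

Weights: 1 ne L, 2 ku: H, 3 dri L, 4 tu L, 5 ru: H, 6 spug L, 7 pu L, 8 pu: H, 9 kre L.
Parse right to left (heavy = foot alone; LL = one foot; stranded L unfooted): ne (ˈku:) (dri.ˈtu) (ˈru:) (spug.ˈpu) (ˈpu:) kre.
Foot heads: 2, 4, 5, 7, 8.
Primary stress on the leftmost head = syllable 2.
Secondary stress on 4, 5, 7, 8: ne.ˈku:.dri.ˌtu.ˌru:.spug.ˌpu.ˌpu:.kre.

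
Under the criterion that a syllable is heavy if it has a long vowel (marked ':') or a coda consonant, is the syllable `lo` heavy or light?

`lo`: short vowel, open (no coda). Short vowel, open → light.

light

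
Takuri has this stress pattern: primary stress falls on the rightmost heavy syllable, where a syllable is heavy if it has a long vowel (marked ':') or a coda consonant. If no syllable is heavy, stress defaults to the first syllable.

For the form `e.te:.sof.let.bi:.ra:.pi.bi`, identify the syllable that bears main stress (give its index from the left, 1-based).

6

Weights: 1 e L, 2 te: H, 3 sof H, 4 let H, 5 bi: H, 6 ra: H, 7 pi L, 8 bi L.
Heavy syllables in the domain: 2, 3, 4, 5, 6. The rightmost is syllable 6 (ra:).
Primary stress: syllable 6 → e.te:.sof.let.bi:.ˈra:.pi.bi.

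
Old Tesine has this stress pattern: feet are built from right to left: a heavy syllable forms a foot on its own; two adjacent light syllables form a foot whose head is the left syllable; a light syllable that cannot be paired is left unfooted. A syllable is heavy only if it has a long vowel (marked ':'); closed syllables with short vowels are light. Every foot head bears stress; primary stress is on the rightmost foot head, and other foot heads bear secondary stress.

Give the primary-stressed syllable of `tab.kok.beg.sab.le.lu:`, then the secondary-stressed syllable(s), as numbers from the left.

primary 6, secondary 2, 4

Weights: 1 tab L, 2 kok L, 3 beg L, 4 sab L, 5 le L, 6 lu: H.
Parse right to left (heavy = foot alone; LL = one foot; stranded L unfooted): tab (ˈkok.beg) (ˈsab.le) (ˈlu:).
Foot heads: 2, 4, 6.
Primary stress on the rightmost head = syllable 6.
Secondary stress on 2, 4: tab.ˌkok.beg.ˌsab.le.ˈlu:.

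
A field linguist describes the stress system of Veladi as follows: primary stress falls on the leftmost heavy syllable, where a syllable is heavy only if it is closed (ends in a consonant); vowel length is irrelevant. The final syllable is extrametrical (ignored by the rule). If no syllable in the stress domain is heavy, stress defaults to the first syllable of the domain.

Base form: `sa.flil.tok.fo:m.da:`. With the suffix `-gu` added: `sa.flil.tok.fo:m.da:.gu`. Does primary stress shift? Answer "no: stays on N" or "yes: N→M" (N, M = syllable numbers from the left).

no: stays on 2

Base `sa.flil.tok.fo:m.da:` (5 syllables):
  The final syllable (5, da:) is extrametrical; the stress domain is syllables 1–4.
  Weights: 1 sa L, 2 flil H, 3 tok H, 4 fo:m H.
  Heavy syllables in the domain: 2, 3, 4. The leftmost is syllable 2 (flil).
  → primary stress on syllable 2.
Suffixed `sa.flil.tok.fo:m.da:.gu` (6 syllables):
  The final syllable (6, gu) is extrametrical; the stress domain is syllables 1–5.
  Weights: 1 sa L, 2 flil H, 3 tok H, 4 fo:m H, 5 da: L.
  Heavy syllables in the domain: 2, 3, 4. The leftmost is syllable 2 (flil).
  → primary stress on syllable 2.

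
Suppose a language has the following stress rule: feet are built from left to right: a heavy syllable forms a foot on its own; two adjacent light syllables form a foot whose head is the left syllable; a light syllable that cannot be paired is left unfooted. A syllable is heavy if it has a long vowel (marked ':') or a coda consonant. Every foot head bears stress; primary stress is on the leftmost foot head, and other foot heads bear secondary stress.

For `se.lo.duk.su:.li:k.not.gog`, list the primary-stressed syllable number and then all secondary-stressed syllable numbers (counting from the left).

primary 1, secondary 3, 4, 5, 6, 7

Weights: 1 se L, 2 lo L, 3 duk H, 4 su: H, 5 li:k H, 6 not H, 7 gog H.
Parse left to right (heavy = foot alone; LL = one foot; stranded L unfooted): (ˈse.lo) (ˈduk) (ˈsu:) (ˈli:k) (ˈnot) (ˈgog).
Foot heads: 1, 3, 4, 5, 6, 7.
Primary stress on the leftmost head = syllable 1.
Secondary stress on 3, 4, 5, 6, 7: ˈse.lo.ˌduk.ˌsu:.ˌli:k.ˌnot.ˌgog.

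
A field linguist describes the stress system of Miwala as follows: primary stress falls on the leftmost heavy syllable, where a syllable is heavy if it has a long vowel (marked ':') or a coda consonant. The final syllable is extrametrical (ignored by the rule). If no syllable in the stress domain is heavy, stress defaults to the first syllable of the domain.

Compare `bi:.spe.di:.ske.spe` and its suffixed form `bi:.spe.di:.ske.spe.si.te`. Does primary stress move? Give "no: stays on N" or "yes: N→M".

Base `bi:.spe.di:.ske.spe` (5 syllables):
  The final syllable (5, spe) is extrametrical; the stress domain is syllables 1–4.
  Weights: 1 bi: H, 2 spe L, 3 di: H, 4 ske L.
  Heavy syllables in the domain: 1, 3. The leftmost is syllable 1 (bi:).
  → primary stress on syllable 1.
Suffixed `bi:.spe.di:.ske.spe.si.te` (7 syllables):
  The final syllable (7, te) is extrametrical; the stress domain is syllables 1–6.
  Weights: 1 bi: H, 2 spe L, 3 di: H, 4 ske L, 5 spe L, 6 si L.
  Heavy syllables in the domain: 1, 3. The leftmost is syllable 1 (bi:).
  → primary stress on syllable 1.

no: stays on 1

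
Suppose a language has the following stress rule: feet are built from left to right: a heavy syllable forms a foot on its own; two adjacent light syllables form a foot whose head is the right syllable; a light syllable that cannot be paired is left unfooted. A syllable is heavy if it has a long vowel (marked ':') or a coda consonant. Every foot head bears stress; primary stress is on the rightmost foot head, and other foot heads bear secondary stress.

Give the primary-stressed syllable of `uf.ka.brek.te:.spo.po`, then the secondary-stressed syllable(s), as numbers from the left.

Weights: 1 uf H, 2 ka L, 3 brek H, 4 te: H, 5 spo L, 6 po L.
Parse left to right (heavy = foot alone; LL = one foot; stranded L unfooted): (ˈuf) ka (ˈbrek) (ˈte:) (spo.ˈpo).
Foot heads: 1, 3, 4, 6.
Primary stress on the rightmost head = syllable 6.
Secondary stress on 1, 3, 4: ˌuf.ka.ˌbrek.ˌte:.spo.ˈpo.

primary 6, secondary 1, 3, 4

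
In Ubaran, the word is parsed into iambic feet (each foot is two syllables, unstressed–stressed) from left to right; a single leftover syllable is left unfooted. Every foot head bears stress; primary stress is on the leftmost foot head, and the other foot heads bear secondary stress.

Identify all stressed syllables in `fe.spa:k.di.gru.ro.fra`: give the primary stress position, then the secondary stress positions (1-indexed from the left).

Parse left to right into iambic (σˈσ) feet: (fe.ˈspa:k) (di.ˈgru) (ro.ˈfra).
Foot heads (stressed positions): 2, 4, 6.
End Rule Leftmost: primary stress on the leftmost head = syllable 2.
Secondary stress on 4, 6: fe.ˈspa:k.di.ˌgru.ro.ˌfra.

primary 2, secondary 4, 6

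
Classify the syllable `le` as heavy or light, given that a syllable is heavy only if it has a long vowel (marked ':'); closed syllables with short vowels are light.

`le`: short vowel, open (no coda). Short vowel → light.

light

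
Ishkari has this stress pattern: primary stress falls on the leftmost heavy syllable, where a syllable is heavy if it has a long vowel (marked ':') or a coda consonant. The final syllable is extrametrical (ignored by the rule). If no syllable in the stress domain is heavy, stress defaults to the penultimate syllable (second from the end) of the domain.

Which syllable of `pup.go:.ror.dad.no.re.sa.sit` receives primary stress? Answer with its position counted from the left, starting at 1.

The final syllable (8, sit) is extrametrical; the stress domain is syllables 1–7.
Weights: 1 pup H, 2 go: H, 3 ror H, 4 dad H, 5 no L, 6 re L, 7 sa L.
Heavy syllables in the domain: 1, 2, 3, 4. The leftmost is syllable 1 (pup).
Primary stress: syllable 1 → ˈpup.go:.ror.dad.no.re.sa.sit.

1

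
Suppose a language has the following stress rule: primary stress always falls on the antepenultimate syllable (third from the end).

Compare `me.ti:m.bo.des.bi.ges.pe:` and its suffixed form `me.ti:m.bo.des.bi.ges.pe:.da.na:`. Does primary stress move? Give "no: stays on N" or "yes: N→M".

yes: 5→7

Base `me.ti:m.bo.des.bi.ges.pe:` (7 syllables):
  The word has 7 syllables; the antepenultimate syllable (third from the end) is syllable 5 (bi).
  → primary stress on syllable 5.
Suffixed `me.ti:m.bo.des.bi.ges.pe:.da.na:` (9 syllables):
  The word has 9 syllables; the antepenultimate syllable (third from the end) is syllable 7 (pe:).
  → primary stress on syllable 7.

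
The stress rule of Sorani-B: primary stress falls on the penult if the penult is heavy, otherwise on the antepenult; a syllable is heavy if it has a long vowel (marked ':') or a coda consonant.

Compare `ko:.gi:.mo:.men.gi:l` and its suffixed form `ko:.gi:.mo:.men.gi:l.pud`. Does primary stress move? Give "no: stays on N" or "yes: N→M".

yes: 4→5

Base `ko:.gi:.mo:.men.gi:l` (5 syllables):
  Weights: 3 mo: H, 4 men H, 5 gi:l H.
  The penult (syllable 4, men) is heavy, so it takes stress.
  → primary stress on syllable 4.
Suffixed `ko:.gi:.mo:.men.gi:l.pud` (6 syllables):
  Weights: 4 men H, 5 gi:l H, 6 pud H.
  The penult (syllable 5, gi:l) is heavy, so it takes stress.
  → primary stress on syllable 5.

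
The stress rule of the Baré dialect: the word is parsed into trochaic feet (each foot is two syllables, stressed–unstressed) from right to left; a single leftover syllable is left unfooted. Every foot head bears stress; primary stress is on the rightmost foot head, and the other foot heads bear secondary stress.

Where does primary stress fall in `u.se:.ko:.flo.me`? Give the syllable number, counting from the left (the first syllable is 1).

Parse right to left into trochaic (ˈσσ) feet: u (ˈse:.ko:) (ˈflo.me). Syllable 1 is left unfooted.
Foot heads (stressed positions): 2, 4.
End Rule Rightmost: primary stress on the rightmost head = syllable 4.
Primary stress: syllable 4 → u.se:.ko:.ˈflo.me.

4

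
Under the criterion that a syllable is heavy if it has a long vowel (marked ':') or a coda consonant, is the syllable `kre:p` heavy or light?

`kre:p`: long vowel, closed (coda /p/). Long vowel and closed → heavy.

heavy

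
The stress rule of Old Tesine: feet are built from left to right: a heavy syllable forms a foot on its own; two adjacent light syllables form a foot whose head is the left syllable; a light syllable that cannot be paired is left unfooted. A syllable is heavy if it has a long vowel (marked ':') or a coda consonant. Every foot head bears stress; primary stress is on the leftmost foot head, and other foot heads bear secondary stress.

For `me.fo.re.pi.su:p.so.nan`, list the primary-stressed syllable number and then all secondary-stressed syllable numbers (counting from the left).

primary 1, secondary 3, 5, 7

Weights: 1 me L, 2 fo L, 3 re L, 4 pi L, 5 su:p H, 6 so L, 7 nan H.
Parse left to right (heavy = foot alone; LL = one foot; stranded L unfooted): (ˈme.fo) (ˈre.pi) (ˈsu:p) so (ˈnan).
Foot heads: 1, 3, 5, 7.
Primary stress on the leftmost head = syllable 1.
Secondary stress on 3, 5, 7: ˈme.fo.ˌre.pi.ˌsu:p.so.ˌnan.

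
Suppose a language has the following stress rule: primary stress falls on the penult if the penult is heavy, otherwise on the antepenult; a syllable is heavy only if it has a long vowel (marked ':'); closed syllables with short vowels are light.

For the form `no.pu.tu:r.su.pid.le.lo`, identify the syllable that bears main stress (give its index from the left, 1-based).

Weights: 5 pid L, 6 le L, 7 lo L.
The penult (syllable 6, le) is light, so stress falls on the antepenult (syllable 5, pid).
Primary stress: syllable 5 → no.pu.tu:r.su.ˈpid.le.lo.

5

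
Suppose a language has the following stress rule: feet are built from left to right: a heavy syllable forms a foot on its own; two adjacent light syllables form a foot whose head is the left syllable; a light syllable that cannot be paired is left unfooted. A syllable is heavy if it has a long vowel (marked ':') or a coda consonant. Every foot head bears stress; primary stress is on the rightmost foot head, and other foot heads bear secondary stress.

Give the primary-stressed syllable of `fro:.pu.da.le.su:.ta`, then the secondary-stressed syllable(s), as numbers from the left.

primary 5, secondary 1, 2

Weights: 1 fro: H, 2 pu L, 3 da L, 4 le L, 5 su: H, 6 ta L.
Parse left to right (heavy = foot alone; LL = one foot; stranded L unfooted): (ˈfro:) (ˈpu.da) le (ˈsu:) ta.
Foot heads: 1, 2, 5.
Primary stress on the rightmost head = syllable 5.
Secondary stress on 1, 2: ˌfro:.ˌpu.da.le.ˈsu:.ta.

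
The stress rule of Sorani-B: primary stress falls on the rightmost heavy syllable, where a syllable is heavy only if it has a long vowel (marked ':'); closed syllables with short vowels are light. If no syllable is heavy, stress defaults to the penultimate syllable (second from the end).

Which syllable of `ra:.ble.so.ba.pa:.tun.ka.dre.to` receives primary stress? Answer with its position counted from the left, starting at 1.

Weights: 1 ra: H, 2 ble L, 3 so L, 4 ba L, 5 pa: H, 6 tun L, 7 ka L, 8 dre L, 9 to L.
Heavy syllables in the domain: 1, 5. The rightmost is syllable 5 (pa:).
Primary stress: syllable 5 → ra:.ble.so.ba.ˈpa:.tun.ka.dre.to.

5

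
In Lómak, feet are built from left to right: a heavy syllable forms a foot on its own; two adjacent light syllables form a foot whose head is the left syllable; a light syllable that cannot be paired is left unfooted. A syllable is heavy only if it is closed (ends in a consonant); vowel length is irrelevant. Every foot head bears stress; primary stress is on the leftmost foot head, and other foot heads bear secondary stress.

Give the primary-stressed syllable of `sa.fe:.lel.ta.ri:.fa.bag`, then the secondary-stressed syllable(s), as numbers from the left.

Weights: 1 sa L, 2 fe: L, 3 lel H, 4 ta L, 5 ri: L, 6 fa L, 7 bag H.
Parse left to right (heavy = foot alone; LL = one foot; stranded L unfooted): (ˈsa.fe:) (ˈlel) (ˈta.ri:) fa (ˈbag).
Foot heads: 1, 3, 4, 7.
Primary stress on the leftmost head = syllable 1.
Secondary stress on 3, 4, 7: ˈsa.fe:.ˌlel.ˌta.ri:.fa.ˌbag.

primary 1, secondary 3, 4, 7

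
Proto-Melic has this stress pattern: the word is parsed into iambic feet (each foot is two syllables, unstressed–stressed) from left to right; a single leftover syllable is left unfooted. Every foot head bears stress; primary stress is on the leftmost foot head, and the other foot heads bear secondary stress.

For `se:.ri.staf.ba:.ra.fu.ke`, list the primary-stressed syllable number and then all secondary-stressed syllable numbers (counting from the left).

primary 2, secondary 4, 6

Parse left to right into iambic (σˈσ) feet: (se:.ˈri) (staf.ˈba:) (ra.ˈfu) ke. Syllable 7 is left unfooted.
Foot heads (stressed positions): 2, 4, 6.
End Rule Leftmost: primary stress on the leftmost head = syllable 2.
Secondary stress on 4, 6: se:.ˈri.staf.ˌba:.ra.ˌfu.ke.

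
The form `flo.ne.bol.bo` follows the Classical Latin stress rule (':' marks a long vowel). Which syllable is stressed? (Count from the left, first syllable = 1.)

3

Classical Latin: stress the penult if heavy (long vowel or closed), else the antepenult.
Weights: 2 ne L, 3 bol H, 4 bo L.
The penult (syllable 3, bol) is heavy, so it takes stress.
Stress on syllable 3: flo.ne.ˈbol.bo.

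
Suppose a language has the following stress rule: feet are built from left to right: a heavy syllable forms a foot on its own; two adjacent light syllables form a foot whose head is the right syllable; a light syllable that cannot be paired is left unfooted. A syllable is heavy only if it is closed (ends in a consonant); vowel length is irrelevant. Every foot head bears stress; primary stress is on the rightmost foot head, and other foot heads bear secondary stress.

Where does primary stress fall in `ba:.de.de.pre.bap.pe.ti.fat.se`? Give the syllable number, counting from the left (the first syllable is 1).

8

Weights: 1 ba: L, 2 de L, 3 de L, 4 pre L, 5 bap H, 6 pe L, 7 ti L, 8 fat H, 9 se L.
Parse left to right (heavy = foot alone; LL = one foot; stranded L unfooted): (ba:.ˈde) (de.ˈpre) (ˈbap) (pe.ˈti) (ˈfat) se.
Foot heads: 2, 4, 5, 7, 8.
Primary stress on the rightmost head = syllable 8.
Primary stress: syllable 8 → ba:.de.de.pre.bap.pe.ti.ˈfat.se.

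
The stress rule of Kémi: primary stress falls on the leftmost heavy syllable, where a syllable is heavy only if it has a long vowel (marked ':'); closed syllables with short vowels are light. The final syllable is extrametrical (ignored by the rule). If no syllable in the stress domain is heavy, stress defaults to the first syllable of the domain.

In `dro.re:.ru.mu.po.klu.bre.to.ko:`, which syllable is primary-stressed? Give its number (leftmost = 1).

The final syllable (9, ko:) is extrametrical; the stress domain is syllables 1–8.
Weights: 1 dro L, 2 re: H, 3 ru L, 4 mu L, 5 po L, 6 klu L, 7 bre L, 8 to L.
Heavy syllables in the domain: 2. The leftmost is syllable 2 (re:).
Primary stress: syllable 2 → dro.ˈre:.ru.mu.po.klu.bre.to.ko:.

2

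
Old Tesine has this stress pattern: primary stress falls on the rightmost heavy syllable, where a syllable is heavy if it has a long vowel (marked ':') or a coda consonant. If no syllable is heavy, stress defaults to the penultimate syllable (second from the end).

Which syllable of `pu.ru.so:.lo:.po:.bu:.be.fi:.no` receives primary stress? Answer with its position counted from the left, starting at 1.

Weights: 1 pu L, 2 ru L, 3 so: H, 4 lo: H, 5 po: H, 6 bu: H, 7 be L, 8 fi: H, 9 no L.
Heavy syllables in the domain: 3, 4, 5, 6, 8. The rightmost is syllable 8 (fi:).
Primary stress: syllable 8 → pu.ru.so:.lo:.po:.bu:.be.ˈfi:.no.

8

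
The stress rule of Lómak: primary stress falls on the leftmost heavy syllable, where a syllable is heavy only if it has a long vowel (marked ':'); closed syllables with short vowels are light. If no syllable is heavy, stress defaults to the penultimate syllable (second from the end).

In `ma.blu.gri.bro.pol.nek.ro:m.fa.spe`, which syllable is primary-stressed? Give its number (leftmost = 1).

Weights: 1 ma L, 2 blu L, 3 gri L, 4 bro L, 5 pol L, 6 nek L, 7 ro:m H, 8 fa L, 9 spe L.
Heavy syllables in the domain: 7. The leftmost is syllable 7 (ro:m).
Primary stress: syllable 7 → ma.blu.gri.bro.pol.nek.ˈro:m.fa.spe.

7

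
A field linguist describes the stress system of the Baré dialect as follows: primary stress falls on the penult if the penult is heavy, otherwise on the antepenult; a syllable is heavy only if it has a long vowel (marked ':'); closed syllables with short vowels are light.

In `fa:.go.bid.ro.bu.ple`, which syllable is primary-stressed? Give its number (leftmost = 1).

4

Weights: 4 ro L, 5 bu L, 6 ple L.
The penult (syllable 5, bu) is light, so stress falls on the antepenult (syllable 4, ro).
Primary stress: syllable 4 → fa:.go.bid.ˈro.bu.ple.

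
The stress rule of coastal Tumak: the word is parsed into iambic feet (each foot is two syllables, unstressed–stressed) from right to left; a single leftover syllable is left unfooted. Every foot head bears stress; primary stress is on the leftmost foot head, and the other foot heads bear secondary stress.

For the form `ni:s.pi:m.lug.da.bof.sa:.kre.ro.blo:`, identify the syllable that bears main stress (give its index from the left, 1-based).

3

Parse right to left into iambic (σˈσ) feet: ni:s (pi:m.ˈlug) (da.ˈbof) (sa:.ˈkre) (ro.ˈblo:). Syllable 1 is left unfooted.
Foot heads (stressed positions): 3, 5, 7, 9.
End Rule Leftmost: primary stress on the leftmost head = syllable 3.
Primary stress: syllable 3 → ni:s.pi:m.ˈlug.da.bof.sa:.kre.ro.blo:.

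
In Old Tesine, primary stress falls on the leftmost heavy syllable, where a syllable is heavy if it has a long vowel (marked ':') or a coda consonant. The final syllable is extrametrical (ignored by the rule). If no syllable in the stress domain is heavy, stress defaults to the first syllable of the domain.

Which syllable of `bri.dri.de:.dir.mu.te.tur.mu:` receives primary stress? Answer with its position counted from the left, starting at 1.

The final syllable (8, mu:) is extrametrical; the stress domain is syllables 1–7.
Weights: 1 bri L, 2 dri L, 3 de: H, 4 dir H, 5 mu L, 6 te L, 7 tur H.
Heavy syllables in the domain: 3, 4, 7. The leftmost is syllable 3 (de:).
Primary stress: syllable 3 → bri.dri.ˈde:.dir.mu.te.tur.mu:.

3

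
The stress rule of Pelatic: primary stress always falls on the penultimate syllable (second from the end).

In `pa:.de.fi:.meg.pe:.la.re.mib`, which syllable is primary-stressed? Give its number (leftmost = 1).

The word has 8 syllables; the penultimate syllable (second from the end) is syllable 7 (re).
Primary stress: syllable 7 → pa:.de.fi:.meg.pe:.la.ˈre.mib.

7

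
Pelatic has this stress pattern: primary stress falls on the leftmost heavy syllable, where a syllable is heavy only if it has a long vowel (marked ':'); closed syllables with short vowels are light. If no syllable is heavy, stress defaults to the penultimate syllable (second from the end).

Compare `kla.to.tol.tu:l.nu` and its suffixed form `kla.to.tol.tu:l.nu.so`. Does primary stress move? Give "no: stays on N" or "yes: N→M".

no: stays on 4

Base `kla.to.tol.tu:l.nu` (5 syllables):
  Weights: 1 kla L, 2 to L, 3 tol L, 4 tu:l H, 5 nu L.
  Heavy syllables in the domain: 4. The leftmost is syllable 4 (tu:l).
  → primary stress on syllable 4.
Suffixed `kla.to.tol.tu:l.nu.so` (6 syllables):
  Weights: 1 kla L, 2 to L, 3 tol L, 4 tu:l H, 5 nu L, 6 so L.
  Heavy syllables in the domain: 4. The leftmost is syllable 4 (tu:l).
  → primary stress on syllable 4.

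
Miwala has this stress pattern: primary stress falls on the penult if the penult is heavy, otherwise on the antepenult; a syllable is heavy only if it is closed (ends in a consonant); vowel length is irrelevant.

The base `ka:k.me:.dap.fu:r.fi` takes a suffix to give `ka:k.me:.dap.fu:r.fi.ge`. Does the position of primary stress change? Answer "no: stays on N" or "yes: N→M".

no: stays on 4

Base `ka:k.me:.dap.fu:r.fi` (5 syllables):
  Weights: 3 dap H, 4 fu:r H, 5 fi L.
  The penult (syllable 4, fu:r) is heavy, so it takes stress.
  → primary stress on syllable 4.
Suffixed `ka:k.me:.dap.fu:r.fi.ge` (6 syllables):
  Weights: 4 fu:r H, 5 fi L, 6 ge L.
  The penult (syllable 5, fi) is light, so stress falls on the antepenult (syllable 4, fu:r).
  → primary stress on syllable 4.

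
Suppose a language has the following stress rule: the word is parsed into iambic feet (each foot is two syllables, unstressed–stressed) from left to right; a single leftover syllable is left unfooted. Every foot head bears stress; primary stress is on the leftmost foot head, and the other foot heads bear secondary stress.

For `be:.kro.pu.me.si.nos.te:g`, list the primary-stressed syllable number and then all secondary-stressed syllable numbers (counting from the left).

Parse left to right into iambic (σˈσ) feet: (be:.ˈkro) (pu.ˈme) (si.ˈnos) te:g. Syllable 7 is left unfooted.
Foot heads (stressed positions): 2, 4, 6.
End Rule Leftmost: primary stress on the leftmost head = syllable 2.
Secondary stress on 4, 6: be:.ˈkro.pu.ˌme.si.ˌnos.te:g.

primary 2, secondary 4, 6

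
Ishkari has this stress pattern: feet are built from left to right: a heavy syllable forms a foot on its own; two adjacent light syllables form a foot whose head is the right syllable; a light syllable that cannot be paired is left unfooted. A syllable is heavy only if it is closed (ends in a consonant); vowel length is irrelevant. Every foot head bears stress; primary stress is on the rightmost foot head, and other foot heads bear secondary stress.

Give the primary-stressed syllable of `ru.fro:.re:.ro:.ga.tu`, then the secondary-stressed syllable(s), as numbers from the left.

primary 6, secondary 2, 4

Weights: 1 ru L, 2 fro: L, 3 re: L, 4 ro: L, 5 ga L, 6 tu L.
Parse left to right (heavy = foot alone; LL = one foot; stranded L unfooted): (ru.ˈfro:) (re:.ˈro:) (ga.ˈtu).
Foot heads: 2, 4, 6.
Primary stress on the rightmost head = syllable 6.
Secondary stress on 2, 4: ru.ˌfro:.re:.ˌro:.ga.ˈtu.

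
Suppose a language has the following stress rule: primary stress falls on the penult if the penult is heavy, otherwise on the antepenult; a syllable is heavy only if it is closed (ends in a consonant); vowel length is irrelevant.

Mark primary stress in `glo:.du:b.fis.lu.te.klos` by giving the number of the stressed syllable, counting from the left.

Weights: 4 lu L, 5 te L, 6 klos H.
The penult (syllable 5, te) is light, so stress falls on the antepenult (syllable 4, lu).
Primary stress: syllable 4 → glo:.du:b.fis.ˈlu.te.klos.

4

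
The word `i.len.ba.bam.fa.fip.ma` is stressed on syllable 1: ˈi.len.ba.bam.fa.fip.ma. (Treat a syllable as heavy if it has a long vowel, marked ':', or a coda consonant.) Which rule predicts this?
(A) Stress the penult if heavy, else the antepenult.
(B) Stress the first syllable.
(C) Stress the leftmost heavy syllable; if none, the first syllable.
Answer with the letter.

Rule A → syllable 6 (observed: 1).
Rule B → syllable 1 ✓.
Rule C → syllable 2 (observed: 1).

B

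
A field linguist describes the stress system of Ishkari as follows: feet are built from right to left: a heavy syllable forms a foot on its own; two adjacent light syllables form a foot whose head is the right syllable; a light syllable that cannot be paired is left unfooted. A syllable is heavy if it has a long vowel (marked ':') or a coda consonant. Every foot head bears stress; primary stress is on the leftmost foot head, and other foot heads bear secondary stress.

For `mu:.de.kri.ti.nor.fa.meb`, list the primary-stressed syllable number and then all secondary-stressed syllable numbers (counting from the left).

primary 1, secondary 4, 5, 7

Weights: 1 mu: H, 2 de L, 3 kri L, 4 ti L, 5 nor H, 6 fa L, 7 meb H.
Parse right to left (heavy = foot alone; LL = one foot; stranded L unfooted): (ˈmu:) de (kri.ˈti) (ˈnor) fa (ˈmeb).
Foot heads: 1, 4, 5, 7.
Primary stress on the leftmost head = syllable 1.
Secondary stress on 4, 5, 7: ˈmu:.de.kri.ˌti.ˌnor.fa.ˌmeb.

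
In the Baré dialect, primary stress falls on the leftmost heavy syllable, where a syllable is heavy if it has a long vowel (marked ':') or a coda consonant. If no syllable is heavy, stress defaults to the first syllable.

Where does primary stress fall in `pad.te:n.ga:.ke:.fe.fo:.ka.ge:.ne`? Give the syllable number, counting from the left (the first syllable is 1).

1

Weights: 1 pad H, 2 te:n H, 3 ga: H, 4 ke: H, 5 fe L, 6 fo: H, 7 ka L, 8 ge: H, 9 ne L.
Heavy syllables in the domain: 1, 2, 3, 4, 6, 8. The leftmost is syllable 1 (pad).
Primary stress: syllable 1 → ˈpad.te:n.ga:.ke:.fe.fo:.ka.ge:.ne.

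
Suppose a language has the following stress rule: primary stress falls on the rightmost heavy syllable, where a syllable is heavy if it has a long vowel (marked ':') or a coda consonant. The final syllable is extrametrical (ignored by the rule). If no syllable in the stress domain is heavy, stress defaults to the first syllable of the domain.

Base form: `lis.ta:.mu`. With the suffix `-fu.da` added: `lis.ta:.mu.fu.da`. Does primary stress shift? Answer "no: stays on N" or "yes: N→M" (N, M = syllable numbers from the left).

no: stays on 2

Base `lis.ta:.mu` (3 syllables):
  The final syllable (3, mu) is extrametrical; the stress domain is syllables 1–2.
  Weights: 1 lis H, 2 ta: H.
  Heavy syllables in the domain: 1, 2. The rightmost is syllable 2 (ta:).
  → primary stress on syllable 2.
Suffixed `lis.ta:.mu.fu.da` (5 syllables):
  The final syllable (5, da) is extrametrical; the stress domain is syllables 1–4.
  Weights: 1 lis H, 2 ta: H, 3 mu L, 4 fu L.
  Heavy syllables in the domain: 1, 2. The rightmost is syllable 2 (ta:).
  → primary stress on syllable 2.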